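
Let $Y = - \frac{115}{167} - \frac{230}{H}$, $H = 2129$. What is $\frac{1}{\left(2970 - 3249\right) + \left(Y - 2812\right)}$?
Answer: $- \frac{355543}{1099266658} \approx -0.00032344$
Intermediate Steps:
$Y = - \frac{283245}{355543}$ ($Y = - \frac{115}{167} - \frac{230}{2129} = - \frac{283245}{355543} \approx -0.79665$)
$\frac{1}{\left(2970 - 3249\right) + \left(Y - 2812\right)} = \frac{1}{\left(2970 - 3249\right) - \frac{1000070161}{355543}} = \frac{1}{-279 - \frac{1000070161}{355543}} = \frac{1}{- \frac{1099266658}{355543}} = - \frac{355543}{1099266658}$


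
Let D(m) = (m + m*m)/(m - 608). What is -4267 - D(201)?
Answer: -1696067/407 ≈ -4167.2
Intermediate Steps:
D(m) = (m + m²)/(-608 + m)
-4267 - D(201) = -4267 - 201*(1 + 201)/(-608 + 201) = -4267 - 201*202/(-407) = -4267 - 201*(-1)*202/407 = -4267 - 1*(-40602/407) = -4267 + 40602/407 = -1696067/407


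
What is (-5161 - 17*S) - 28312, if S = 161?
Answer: -36210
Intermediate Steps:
(-5161 - 17*S) - 28312 = (-5161 - 17*161) - 28312 = (-5161 - 2737) - 28312 = -7898 - 28312 = -36210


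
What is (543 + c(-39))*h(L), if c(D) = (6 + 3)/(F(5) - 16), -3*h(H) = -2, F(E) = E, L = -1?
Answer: 3976/11 ≈ 361.45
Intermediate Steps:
h(H) = 2/3 (h(H) = -1/3*(-2) = 2/3)
c(D) = -9/11 (c(D) = (6 + 3)/(5 - 16) = 9/(-11) = 9*(-1/11) = -9/11)
(543 + c(-39))*h(L) = (543 - 9/11)*(2/3) = (5964/11)*(2/3) = 3976/11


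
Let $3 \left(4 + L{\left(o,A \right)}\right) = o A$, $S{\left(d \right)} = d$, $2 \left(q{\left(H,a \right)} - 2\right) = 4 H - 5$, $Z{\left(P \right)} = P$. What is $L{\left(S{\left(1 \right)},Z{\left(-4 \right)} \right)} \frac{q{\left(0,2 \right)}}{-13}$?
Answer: $- \frac{8}{39} \approx -0.20513$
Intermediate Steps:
$q{\left(H,a \right)} = - \frac{1}{2} + 2 H$ ($q{\left(H,a \right)} = 2 + \frac{4 H - 5}{2} = 2 + \frac{-5 + 4 H}{2} = 2 + \left(- \frac{5}{2} + 2 H\right) = - \frac{1}{2} + 2 H$)
$L{\left(o,A \right)} = -4 + \frac{A o}{3}$ ($L{\left(o,A \right)} = -4 + \frac{o A}{3} = -4 + \frac{A o}{3}$)
$L{\left(S{\left(1 \right)},Z{\left(-4 \right)} \right)} \frac{q{\left(0,2 \right)}}{-13} = \left(-4 + \frac{1}{3} \left(-4\right) 1\right) \frac{- \frac{1}{2} + 2 \cdot 0}{-13} = \left(-4 - \frac{4}{3}\right) \left(- \frac{1}{2} + 0\right) \left(- \frac{1}{13}\right) = - \frac{16 \left(\left(- \frac{1}{2}\right) \left(- \frac{1}{13}\right)\right)}{3} = \left(- \frac{16}{3}\right) \frac{1}{26} = - \frac{8}{39}$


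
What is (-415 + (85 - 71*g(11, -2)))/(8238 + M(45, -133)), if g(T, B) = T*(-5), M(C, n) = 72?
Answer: 715/1662 ≈ 0.43020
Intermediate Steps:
g(T, B) = -5*T
(-415 + (85 - 71*g(11, -2)))/(8238 + M(45, -133)) = (-415 + (85 - (-355)*11))/(8238 + 72) = (-415 + (85 - 71*(-55)))/8310 = (-415 + (85 + 3905))*(1/8310) = (-415 + 3990)*(1/8310) = 3575*(1/8310) = 715/1662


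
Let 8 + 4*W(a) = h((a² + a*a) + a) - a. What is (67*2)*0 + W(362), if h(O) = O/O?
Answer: -369/4 ≈ -92.250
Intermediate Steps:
h(O) = 1
W(a) = -7/4 - a/4 (W(a) = -2 + (1 - a)/4 = -2 + (¼ - a/4) = -7/4 - a/4)
(67*2)*0 + W(362) = (67*2)*0 + (-7/4 - ¼*362) = 134*0 + (-7/4 - 181/2) = 0 - 369/4 = -369/4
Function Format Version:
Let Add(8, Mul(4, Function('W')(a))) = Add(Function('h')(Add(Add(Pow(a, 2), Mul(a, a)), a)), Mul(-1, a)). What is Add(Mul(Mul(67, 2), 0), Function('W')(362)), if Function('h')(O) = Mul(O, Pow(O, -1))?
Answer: Rational(-369, 4) ≈ -92.250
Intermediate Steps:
Function('h')(O) = 1
Function('W')(a) = Add(Rational(-7, 4), Mul(Rational(-1, 4), a)) (Function('W')(a) = Add(-2, Mul(Rational(1, 4), Add(1, Mul(-1, a)))) = Add(-2, Add(Rational(1, 4), Mul(Rational(-1, 4), a))) = Add(Rational(-7, 4), Mul(Rational(-1, 4), a)))
Add(Mul(Mul(67, 2), 0), Function('W')(362)) = Add(Mul(Mul(67, 2), 0), Add(Rational(-7, 4), Mul(Rational(-1, 4), 362))) = Add(Mul(134, 0), Add(Rational(-7, 4), Rational(-181, 2))) = Add(0, Rational(-369, 4)) = Rational(-369, 4)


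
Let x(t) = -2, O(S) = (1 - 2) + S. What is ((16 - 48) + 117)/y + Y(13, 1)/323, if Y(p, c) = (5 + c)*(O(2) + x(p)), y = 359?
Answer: 25301/115957 ≈ 0.21819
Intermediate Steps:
O(S) = -1 + S
Y(p, c) = -5 - c (Y(p, c) = (5 + c)*((-1 + 2) - 2) = (5 + c)*(1 - 2) = (5 + c)*(-1) = -5 - c)
((16 - 48) + 117)/y + Y(13, 1)/323 = ((16 - 48) + 117)/359 + (-5 - 1*1)/323 = (-32 + 117)*(1/359) + (-5 - 1)*(1/323) = 85*(1/359) - 6*1/323 = 85/359 - 6/323 = 25301/115957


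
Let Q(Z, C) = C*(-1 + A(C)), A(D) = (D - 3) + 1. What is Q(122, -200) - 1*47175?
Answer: -6575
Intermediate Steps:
A(D) = -2 + D (A(D) = (-3 + D) + 1 = -2 + D)
Q(Z, C) = C*(-3 + C) (Q(Z, C) = C*(-1 + (-2 + C)) = C*(-3 + C))
Q(122, -200) - 1*47175 = -200*(-3 - 200) - 1*47175 = -200*(-203) - 47175 = 40600 - 47175 = -6575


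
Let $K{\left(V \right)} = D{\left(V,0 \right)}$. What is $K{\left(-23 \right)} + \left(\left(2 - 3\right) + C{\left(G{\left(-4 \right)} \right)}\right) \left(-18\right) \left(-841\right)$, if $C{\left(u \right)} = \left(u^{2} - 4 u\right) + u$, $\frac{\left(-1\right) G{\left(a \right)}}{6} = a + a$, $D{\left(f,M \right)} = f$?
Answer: $32682919$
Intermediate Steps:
$K{\left(V \right)} = V$
$G{\left(a \right)} = - 12 a$ ($G{\left(a \right)} = - 6 \left(a + a\right) = - 6 \cdot 2 a = - 12 a$)
$C{\left(u \right)} = u^{2} - 3 u$
$K{\left(-23 \right)} + \left(\left(2 - 3\right) + C{\left(G{\left(-4 \right)} \right)}\right) \left(-18\right) \left(-841\right) = -23 + \left(\left(2 - 3\right) + \left(-12\right) \left(-4\right) \left(-3 - -48\right)\right) \left(-18\right) \left(-841\right) = -23 + \left(\left(2 - 3\right) + 48 \left(-3 + 48\right)\right) \left(-18\right) \left(-841\right) = -23 + \left(-1 + 48 \cdot 45\right) \left(-18\right) \left(-841\right) = -23 + \left(-1 + 2160\right) \left(-18\right) \left(-841\right) = -23 + 2159 \left(-18\right) \left(-841\right) = -23 - -32682942 = -23 + 32682942 = 32682919$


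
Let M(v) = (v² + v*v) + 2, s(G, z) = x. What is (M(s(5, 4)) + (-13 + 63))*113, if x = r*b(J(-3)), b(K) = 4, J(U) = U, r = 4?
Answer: 63732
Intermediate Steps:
x = 16 (x = 4*4 = 16)
s(G, z) = 16
M(v) = 2 + 2*v² (M(v) = (v² + v²) + 2 = 2*v² + 2 = 2 + 2*v²)
(M(s(5, 4)) + (-13 + 63))*113 = ((2 + 2*16²) + (-13 + 63))*113 = ((2 + 2*256) + 50)*113 = ((2 + 512) + 50)*113 = (514 + 50)*113 = 564*113 = 63732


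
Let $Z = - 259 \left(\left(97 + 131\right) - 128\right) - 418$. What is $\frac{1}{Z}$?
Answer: $- \frac{1}{26318} \approx -3.7997 \cdot 10^{-5}$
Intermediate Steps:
$Z = -26318$ ($Z = - 259 \left(228 - 128\right) - 418 = \left(-259\right) 100 - 418 = -25900 - 418 = -26318$)
$\frac{1}{Z} = \frac{1}{-26318} = - \frac{1}{26318}$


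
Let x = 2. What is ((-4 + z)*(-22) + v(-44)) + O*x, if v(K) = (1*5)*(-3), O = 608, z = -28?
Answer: 1905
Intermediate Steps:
v(K) = -15 (v(K) = 5*(-3) = -15)
((-4 + z)*(-22) + v(-44)) + O*x = ((-4 - 28)*(-22) - 15) + 608*2 = (-32*(-22) - 15) + 1216 = (704 - 15) + 1216 = 689 + 1216 = 1905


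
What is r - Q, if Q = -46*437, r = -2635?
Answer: 17467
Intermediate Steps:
Q = -20102
r - Q = -2635 - 1*(-20102) = -2635 + 20102 = 17467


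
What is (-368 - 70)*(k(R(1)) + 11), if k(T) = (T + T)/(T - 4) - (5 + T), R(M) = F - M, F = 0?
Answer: -16206/5 ≈ -3241.2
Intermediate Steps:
R(M) = -M (R(M) = 0 - M = -M)
k(T) = -5 - T + 2*T/(-4 + T) (k(T) = (2*T)/(-4 + T) + (-5 - T) = 2*T/(-4 + T) + (-5 - T) = -5 - T + 2*T/(-4 + T))
(-368 - 70)*(k(R(1)) + 11) = (-368 - 70)*((20 - 1*1 - (-1*1)²)/(-4 - 1*1) + 11) = -438*((20 - 1 - 1*(-1)²)/(-4 - 1) + 11) = -438*((20 - 1 - 1*1)/(-5) + 11) = -438*(-(20 - 1 - 1)/5 + 11) = -438*(-⅕*18 + 11) = -438*(-18/5 + 11) = -438*37/5 = -16206/5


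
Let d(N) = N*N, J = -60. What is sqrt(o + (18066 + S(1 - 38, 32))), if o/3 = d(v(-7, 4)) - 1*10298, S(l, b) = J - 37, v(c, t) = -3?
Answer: I*sqrt(12898) ≈ 113.57*I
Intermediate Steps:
S(l, b) = -97 (S(l, b) = -60 - 37 = -97)
d(N) = N**2
o = -30867 (o = 3*((-3)**2 - 1*10298) = 3*(9 - 10298) = 3*(-10289) = -30867)
sqrt(o + (18066 + S(1 - 38, 32))) = sqrt(-30867 + (18066 - 97)) = sqrt(-30867 + 17969) = sqrt(-12898) = I*sqrt(12898)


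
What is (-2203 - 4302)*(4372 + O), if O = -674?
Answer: -24055490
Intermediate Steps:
(-2203 - 4302)*(4372 + O) = (-2203 - 4302)*(4372 - 674) = -6505*3698 = -24055490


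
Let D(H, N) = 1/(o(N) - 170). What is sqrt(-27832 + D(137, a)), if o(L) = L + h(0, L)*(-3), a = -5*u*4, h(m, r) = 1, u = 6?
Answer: I*sqrt(2389349661)/293 ≈ 166.83*I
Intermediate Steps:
a = -120 (a = -5*6*4 = -30*4 = -120)
o(L) = -3 + L (o(L) = L + 1*(-3) = L - 3 = -3 + L)
D(H, N) = 1/(-173 + N) (D(H, N) = 1/((-3 + N) - 170) = 1/(-173 + N))
sqrt(-27832 + D(137, a)) = sqrt(-27832 + 1/(-173 - 120)) = sqrt(-27832 + 1/(-293)) = sqrt(-27832 - 1/293) = sqrt(-8154777/293) = I*sqrt(2389349661)/293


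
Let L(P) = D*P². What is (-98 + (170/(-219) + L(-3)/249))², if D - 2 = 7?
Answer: 3202464148849/330403329 ≈ 9692.6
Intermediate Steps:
D = 9 (D = 2 + 7 = 9)
L(P) = 9*P²
(-98 + (170/(-219) + L(-3)/249))² = (-98 + (170/(-219) + (9*(-3)²)/249))² = (-98 + (170*(-1/219) + (9*9)*(1/249)))² = (-98 + (-170/219 + 81*(1/249)))² = (-98 + (-170/219 + 27/83))² = (-98 - 8197/18177)² = (-1789543/18177)² = 3202464148849/330403329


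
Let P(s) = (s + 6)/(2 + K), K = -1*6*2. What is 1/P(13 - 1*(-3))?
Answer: -5/11 ≈ -0.45455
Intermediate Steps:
K = -12 (K = -6*2 = -12)
P(s) = -⅗ - s/10 (P(s) = (s + 6)/(2 - 12) = (6 + s)/(-10) = (6 + s)*(-⅒) = -⅗ - s/10)
1/P(13 - 1*(-3)) = 1/(-⅗ - (13 - 1*(-3))/10) = 1/(-⅗ - (13 + 3)/10) = 1/(-⅗ - ⅒*16) = 1/(-⅗ - 8/5) = 1/(-11/5) = -5/11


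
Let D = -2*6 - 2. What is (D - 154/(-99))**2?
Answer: 12544/81 ≈ 154.86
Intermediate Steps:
D = -14 (D = -12 - 2 = -14)
(D - 154/(-99))**2 = (-14 - 154/(-99))**2 = (-14 - 154*(-1/99))**2 = (-14 + 14/9)**2 = (-112/9)**2 = 12544/81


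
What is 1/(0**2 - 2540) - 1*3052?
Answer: -7752081/2540 ≈ -3052.0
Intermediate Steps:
1/(0**2 - 2540) - 1*3052 = 1/(0 - 2540) - 3052 = 1/(-2540) - 3052 = -1/2540 - 3052 = -7752081/2540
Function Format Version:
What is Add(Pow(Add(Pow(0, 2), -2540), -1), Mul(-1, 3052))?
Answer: Rational(-7752081, 2540) ≈ -3052.0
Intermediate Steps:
Add(Pow(Add(Pow(0, 2), -2540), -1), Mul(-1, 3052)) = Add(Pow(Add(0, -2540), -1), -3052) = Add(Pow(-2540, -1), -3052) = Add(Rational(-1, 2540), -3052) = Rational(-7752081, 2540)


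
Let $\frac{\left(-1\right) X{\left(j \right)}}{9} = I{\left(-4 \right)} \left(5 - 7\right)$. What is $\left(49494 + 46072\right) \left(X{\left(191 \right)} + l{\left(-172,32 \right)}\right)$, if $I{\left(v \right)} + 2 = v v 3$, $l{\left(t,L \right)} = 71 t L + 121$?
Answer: $-37254971610$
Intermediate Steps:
$l{\left(t,L \right)} = 121 + 71 L t$ ($l{\left(t,L \right)} = 71 L t + 121 = 121 + 71 L t$)
$I{\left(v \right)} = -2 + 3 v^{2}$ ($I{\left(v \right)} = -2 + v v 3 = -2 + v 3 v = -2 + 3 v^{2}$)
$X{\left(j \right)} = 828$ ($X{\left(j \right)} = - 9 \left(-2 + 3 \left(-4\right)^{2}\right) \left(5 - 7\right) = - 9 \left(-2 + 3 \cdot 16\right) \left(-2\right) = - 9 \left(-2 + 48\right) \left(-2\right) = - 9 \cdot 46 \left(-2\right) = \left(-9\right) \left(-92\right) = 828$)
$\left(49494 + 46072\right) \left(X{\left(191 \right)} + l{\left(-172,32 \right)}\right) = \left(49494 + 46072\right) \left(828 + \left(121 + 71 \cdot 32 \left(-172\right)\right)\right) = 95566 \left(828 + \left(121 - 390784\right)\right) = 95566 \left(828 - 390663\right) = 95566 \left(-389835\right) = -37254971610$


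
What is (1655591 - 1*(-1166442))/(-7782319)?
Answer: -2822033/7782319 ≈ -0.36262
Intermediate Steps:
(1655591 - 1*(-1166442))/(-7782319) = (1655591 + 1166442)*(-1/7782319) = 2822033*(-1/7782319) = -2822033/7782319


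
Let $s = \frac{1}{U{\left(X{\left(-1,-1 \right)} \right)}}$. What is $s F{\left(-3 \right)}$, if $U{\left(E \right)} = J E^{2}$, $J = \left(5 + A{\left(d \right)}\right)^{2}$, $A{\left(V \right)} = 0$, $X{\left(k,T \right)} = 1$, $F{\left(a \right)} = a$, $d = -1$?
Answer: $- \frac{3}{25} \approx -0.12$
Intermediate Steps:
$J = 25$ ($J = \left(5 + 0\right)^{2} = 5^{2} = 25$)
$U{\left(E \right)} = 25 E^{2}$
$s = \frac{1}{25}$ ($s = \frac{1}{25 \cdot 1^{2}} = \frac{1}{25 \cdot 1} = \frac{1}{25} \approx 0.04$)
$s F{\left(-3 \right)} = \frac{1}{25} \left(-3\right) = - \frac{3}{25}$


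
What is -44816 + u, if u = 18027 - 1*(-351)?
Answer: -26438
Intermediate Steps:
u = 18378 (u = 18027 + 351 = 18378)
-44816 + u = -44816 + 18378 = -26438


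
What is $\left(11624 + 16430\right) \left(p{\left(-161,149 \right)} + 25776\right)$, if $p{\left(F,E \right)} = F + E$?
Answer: $722783256$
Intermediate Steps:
$p{\left(F,E \right)} = E + F$
$\left(11624 + 16430\right) \left(p{\left(-161,149 \right)} + 25776\right) = \left(11624 + 16430\right) \left(\left(149 - 161\right) + 25776\right) = 28054 \left(-12 + 25776\right) = 28054 \cdot 25764 = 722783256$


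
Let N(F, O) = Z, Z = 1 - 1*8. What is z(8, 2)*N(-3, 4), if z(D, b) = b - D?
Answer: 42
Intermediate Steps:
Z = -7 (Z = 1 - 8 = -7)
N(F, O) = -7
z(8, 2)*N(-3, 4) = (2 - 1*8)*(-7) = (2 - 8)*(-7) = -6*(-7) = 42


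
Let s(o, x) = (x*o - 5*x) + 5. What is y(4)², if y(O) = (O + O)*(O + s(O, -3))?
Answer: 9216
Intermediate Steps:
s(o, x) = 5 - 5*x + o*x (s(o, x) = (o*x - 5*x) + 5 = (-5*x + o*x) + 5 = 5 - 5*x + o*x)
y(O) = 2*O*(20 - 2*O) (y(O) = (O + O)*(O + (5 - 5*(-3) + O*(-3))) = (2*O)*(O + (5 + 15 - 3*O)) = (2*O)*(O + (20 - 3*O)) = (2*O)*(20 - 2*O) = 2*O*(20 - 2*O))
y(4)² = (4*4*(10 - 1*4))² = (4*4*(10 - 4))² = (4*4*6)² = 96² = 9216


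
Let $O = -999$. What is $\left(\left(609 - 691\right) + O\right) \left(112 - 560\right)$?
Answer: $484288$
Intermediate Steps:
$\left(\left(609 - 691\right) + O\right) \left(112 - 560\right) = \left(\left(609 - 691\right) - 999\right) \left(112 - 560\right) = \left(\left(609 - 691\right) - 999\right) \left(-448\right) = \left(-82 - 999\right) \left(-448\right) = \left(-1081\right) \left(-448\right) = 484288$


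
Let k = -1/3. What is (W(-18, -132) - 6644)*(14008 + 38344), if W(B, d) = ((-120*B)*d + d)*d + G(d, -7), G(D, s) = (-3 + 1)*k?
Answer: 5912627655424/3 ≈ 1.9709e+12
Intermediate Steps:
k = -⅓ (k = -1*⅓ = -⅓ ≈ -0.33333)
G(D, s) = ⅔ (G(D, s) = (-3 + 1)*(-⅓) = -2*(-⅓) = ⅔)
W(B, d) = ⅔ + d*(d - 120*B*d) (W(B, d) = ((-120*B)*d + d)*d + ⅔ = (-120*B*d + d)*d + ⅔ = (d - 120*B*d)*d + ⅔ = d*(d - 120*B*d) + ⅔ = ⅔ + d*(d - 120*B*d))
(W(-18, -132) - 6644)*(14008 + 38344) = ((⅔ + (-132)² - 120*(-18)*(-132)²) - 6644)*(14008 + 38344) = ((⅔ + 17424 - 120*(-18)*17424) - 6644)*52352 = ((⅔ + 17424 + 37635840) - 6644)*52352 = (112959794/3 - 6644)*52352 = (112939862/3)*52352 = 5912627655424/3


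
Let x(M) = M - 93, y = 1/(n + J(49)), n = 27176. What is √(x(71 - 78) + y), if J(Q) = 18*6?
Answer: I*√18610409579/13642 ≈ 10.0*I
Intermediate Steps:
J(Q) = 108
y = 1/27284 (y = 1/(27176 + 108) = 1/27284 ≈ 3.6652e-5)
x(M) = -93 + M
√(x(71 - 78) + y) = √((-93 + (71 - 78)) + 1/27284) = √((-93 - 7) + 1/27284) = √(-100 + 1/27284) = √(-2728399/27284) = I*√18610409579/13642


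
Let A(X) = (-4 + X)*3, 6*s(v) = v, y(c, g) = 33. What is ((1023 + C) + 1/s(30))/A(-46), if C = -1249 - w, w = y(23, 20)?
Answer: 647/375 ≈ 1.7253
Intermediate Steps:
s(v) = v/6
w = 33
C = -1282 (C = -1249 - 1*33 = -1249 - 33 = -1282)
A(X) = -12 + 3*X
((1023 + C) + 1/s(30))/A(-46) = ((1023 - 1282) + 1/((⅙)*30))/(-12 + 3*(-46)) = (-259 + 1/5)/(-12 - 138) = (-259 + ⅕)/(-150) = -1294/5*(-1/150) = 647/375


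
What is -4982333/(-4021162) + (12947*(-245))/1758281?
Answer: -570692104551/1010047534646 ≈ -0.56501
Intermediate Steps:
-4982333/(-4021162) + (12947*(-245))/1758281 = -4982333*(-1/4021162) - 3172015*1/1758281 = 4982333/4021162 - 453145/251183 = -570692104551/1010047534646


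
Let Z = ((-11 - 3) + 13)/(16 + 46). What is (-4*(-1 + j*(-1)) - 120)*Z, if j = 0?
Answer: 58/31 ≈ 1.8710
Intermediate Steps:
Z = -1/62 (Z = (-14 + 13)/62 = -1*1/62 = -1/62 ≈ -0.016129)
(-4*(-1 + j*(-1)) - 120)*Z = (-4*(-1 + 0*(-1)) - 120)*(-1/62) = (-4*(-1 + 0) - 120)*(-1/62) = (-4*(-1) - 120)*(-1/62) = (4 - 120)*(-1/62) = -116*(-1/62) = 58/31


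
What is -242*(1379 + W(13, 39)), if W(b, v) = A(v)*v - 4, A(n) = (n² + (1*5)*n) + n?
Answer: -16896440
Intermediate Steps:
A(n) = n² + 6*n (A(n) = (n² + 5*n) + n = n² + 6*n)
W(b, v) = -4 + v²*(6 + v) (W(b, v) = (v*(6 + v))*v - 4 = v²*(6 + v) - 4 = -4 + v²*(6 + v))
-242*(1379 + W(13, 39)) = -242*(1379 + (-4 + 39²*(6 + 39))) = -242*(1379 + (-4 + 1521*45)) = -242*(1379 + (-4 + 68445)) = -242*(1379 + 68441) = -242*69820 = -16896440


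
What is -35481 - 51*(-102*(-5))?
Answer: -61491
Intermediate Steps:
-35481 - 51*(-102*(-5)) = -35481 - 51*(-17*(-30)) = -35481 - 51*510 = -35481 - 1*26010 = -35481 - 26010 = -61491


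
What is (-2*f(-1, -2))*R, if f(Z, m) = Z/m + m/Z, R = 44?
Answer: -220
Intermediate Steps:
(-2*f(-1, -2))*R = -2*(-1/(-2) - 2/(-1))*44 = -2*(-1*(-1/2) - 2*(-1))*44 = -2*(1/2 + 2)*44 = -2*5/2*44 = -5*44 = -220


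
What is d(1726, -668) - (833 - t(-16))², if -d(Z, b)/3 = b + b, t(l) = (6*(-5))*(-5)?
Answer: -462481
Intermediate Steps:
t(l) = 150 (t(l) = -30*(-5) = 150)
d(Z, b) = -6*b (d(Z, b) = -3*(b + b) = -6*b)
d(1726, -668) - (833 - t(-16))² = -6*(-668) - (833 - 1*150)² = 4008 - (833 - 150)² = 4008 - 1*683² = 4008 - 1*466489 = 4008 - 466489 = -462481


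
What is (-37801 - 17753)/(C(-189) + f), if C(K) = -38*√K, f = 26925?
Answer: -166199050/80580949 - 703684*I*√21/80580949 ≈ -2.0625 - 0.040018*I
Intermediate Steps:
(-37801 - 17753)/(C(-189) + f) = (-37801 - 17753)/(-114*I*√21 + 26925) = -55554/(-114*I*√21 + 26925) = -55554/(26925 - 114*I*√21)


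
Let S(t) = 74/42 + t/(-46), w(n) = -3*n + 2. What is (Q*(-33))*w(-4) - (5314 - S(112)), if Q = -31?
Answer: 4350539/483 ≈ 9007.3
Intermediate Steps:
w(n) = 2 - 3*n
S(t) = 37/21 - t/46 (S(t) = 74*(1/42) + t*(-1/46) = 37/21 - t/46)
(Q*(-33))*w(-4) - (5314 - S(112)) = (-31*(-33))*(2 - 3*(-4)) - (5314 - (37/21 - 1/46*112)) = 1023*(2 + 12) - (5314 - (37/21 - 56/23)) = 1023*14 - (5314 - 1*(-325/483)) = 14322 - (5314 + 325/483) = 14322 - 1*2566987/483 = 14322 - 2566987/483 = 4350539/483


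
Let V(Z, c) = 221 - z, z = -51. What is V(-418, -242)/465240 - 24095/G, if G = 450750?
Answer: -6159641/116503850 ≈ -0.052871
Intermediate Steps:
V(Z, c) = 272 (V(Z, c) = 221 - 1*(-51) = 221 + 51 = 272)
V(-418, -242)/465240 - 24095/G = 272/465240 - 24095/450750 = 272*(1/465240) - 24095*1/450750 = 34/58155 - 4819/90150 = -6159641/116503850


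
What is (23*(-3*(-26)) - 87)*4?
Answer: 6828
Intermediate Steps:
(23*(-3*(-26)) - 87)*4 = (23*78 - 87)*4 = (1794 - 87)*4 = 1707*4 = 6828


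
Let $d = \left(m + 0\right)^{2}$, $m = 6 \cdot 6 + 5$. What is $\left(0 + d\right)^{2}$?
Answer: $2825761$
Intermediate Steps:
$m = 41$ ($m = 36 + 5 = 41$)
$d = 1681$ ($d = \left(41 + 0\right)^{2} = 41^{2} = 1681$)
$\left(0 + d\right)^{2} = \left(0 + 1681\right)^{2} = 1681^{2} = 2825761$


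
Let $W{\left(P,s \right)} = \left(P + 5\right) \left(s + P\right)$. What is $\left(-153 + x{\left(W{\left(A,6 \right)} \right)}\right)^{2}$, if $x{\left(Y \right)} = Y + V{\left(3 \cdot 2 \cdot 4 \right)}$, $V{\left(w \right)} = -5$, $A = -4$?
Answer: $24336$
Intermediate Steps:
$W{\left(P,s \right)} = \left(5 + P\right) \left(P + s\right)$
$x{\left(Y \right)} = -5 + Y$ ($x{\left(Y \right)} = Y - 5 = -5 + Y$)
$\left(-153 + x{\left(W{\left(A,6 \right)} \right)}\right)^{2} = \left(-153 + \left(-5 + \left(\left(-4\right)^{2} + 5 \left(-4\right) + 5 \cdot 6 - 24\right)\right)\right)^{2} = \left(-153 + \left(-5 + \left(16 - 20 + 30 - 24\right)\right)\right)^{2} = \left(-153 + \left(-5 + 2\right)\right)^{2} = \left(-153 - 3\right)^{2} = \left(-156\right)^{2} = 24336$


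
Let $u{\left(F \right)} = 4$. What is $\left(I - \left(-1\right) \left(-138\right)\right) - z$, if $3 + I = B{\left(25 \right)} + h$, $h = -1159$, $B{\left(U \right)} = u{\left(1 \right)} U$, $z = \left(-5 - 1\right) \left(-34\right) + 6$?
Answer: $-1410$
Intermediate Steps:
$z = 210$ ($z = \left(-5 - 1\right) \left(-34\right) + 6 = \left(-6\right) \left(-34\right) + 6 = 204 + 6 = 210$)
$B{\left(U \right)} = 4 U$
$I = -1062$ ($I = -3 + \left(4 \cdot 25 - 1159\right) = -3 + \left(100 - 1159\right) = -3 - 1059 = -1062$)
$\left(I - \left(-1\right) \left(-138\right)\right) - z = \left(-1062 - \left(-1\right) \left(-138\right)\right) - 210 = \left(-1062 - 138\right) - 210 = -1200 - 210 = -1410$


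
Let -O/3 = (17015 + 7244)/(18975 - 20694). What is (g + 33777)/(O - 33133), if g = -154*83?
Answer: -141531/223070 ≈ -0.63447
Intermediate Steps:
g = -12782
O = 24259/573 (O = -3*(17015 + 7244)/(18975 - 20694) = -72777/(-1719) = -72777*(-1)/1719 = -3*(-24259/1719) = 24259/573 ≈ 42.337)
(g + 33777)/(O - 33133) = (-12782 + 33777)/(24259/573 - 33133) = 20995/(-18960950/573) = 20995*(-573/18960950) = -141531/223070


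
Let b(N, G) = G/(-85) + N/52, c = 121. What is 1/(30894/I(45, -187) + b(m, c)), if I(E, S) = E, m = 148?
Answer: 3315/2280574 ≈ 0.0014536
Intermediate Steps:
b(N, G) = -G/85 + N/52 (b(N, G) = G*(-1/85) + N*(1/52) = -G/85 + N/52)
1/(30894/I(45, -187) + b(m, c)) = 1/(30894/45 + (-1/85*121 + (1/52)*148)) = 1/(30894*(1/45) + (-121/85 + 37/13)) = 1/(10298/15 + 1572/1105) = 1/(2280574/3315) = 3315/2280574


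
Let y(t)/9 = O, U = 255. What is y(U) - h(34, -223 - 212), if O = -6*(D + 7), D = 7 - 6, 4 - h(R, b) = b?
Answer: -871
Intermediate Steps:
h(R, b) = 4 - b
D = 1
O = -48 (O = -6*(1 + 7) = -6*8 = -48)
y(t) = -432 (y(t) = 9*(-48) = -432)
y(U) - h(34, -223 - 212) = -432 - (4 - (-223 - 212)) = -432 - (4 - 1*(-435)) = -432 - (4 + 435) = -432 - 1*439 = -432 - 439 = -871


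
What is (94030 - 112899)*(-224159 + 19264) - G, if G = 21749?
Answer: 3866142006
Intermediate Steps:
(94030 - 112899)*(-224159 + 19264) - G = (94030 - 112899)*(-224159 + 19264) - 1*21749 = -18869*(-204895) - 21749 = 3866163755 - 21749 = 3866142006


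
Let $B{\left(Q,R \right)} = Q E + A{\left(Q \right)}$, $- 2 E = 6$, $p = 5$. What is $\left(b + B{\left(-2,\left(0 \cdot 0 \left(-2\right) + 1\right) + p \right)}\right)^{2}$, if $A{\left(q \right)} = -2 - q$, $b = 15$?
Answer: $441$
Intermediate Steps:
$E = -3$ ($E = \left(- \frac{1}{2}\right) 6 = -3$)
$B{\left(Q,R \right)} = -2 - 4 Q$ ($B{\left(Q,R \right)} = Q \left(-3\right) - \left(2 + Q\right) = - 3 Q - \left(2 + Q\right) = -2 - 4 Q$)
$\left(b + B{\left(-2,\left(0 \cdot 0 \left(-2\right) + 1\right) + p \right)}\right)^{2} = \left(15 - -6\right)^{2} = \left(15 + \left(-2 + 8\right)\right)^{2} = \left(15 + 6\right)^{2} = 21^{2} = 441$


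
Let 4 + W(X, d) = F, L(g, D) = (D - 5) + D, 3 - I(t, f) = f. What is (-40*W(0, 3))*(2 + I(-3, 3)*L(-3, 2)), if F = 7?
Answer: -240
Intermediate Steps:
I(t, f) = 3 - f
L(g, D) = -5 + 2*D (L(g, D) = (-5 + D) + D = -5 + 2*D)
W(X, d) = 3 (W(X, d) = -4 + 7 = 3)
(-40*W(0, 3))*(2 + I(-3, 3)*L(-3, 2)) = (-40*3)*(2 + (3 - 1*3)*(-5 + 2*2)) = -120*(2 + (3 - 3)*(-5 + 4)) = -120*(2 + 0*(-1)) = -120*(2 + 0) = -120*2 = -240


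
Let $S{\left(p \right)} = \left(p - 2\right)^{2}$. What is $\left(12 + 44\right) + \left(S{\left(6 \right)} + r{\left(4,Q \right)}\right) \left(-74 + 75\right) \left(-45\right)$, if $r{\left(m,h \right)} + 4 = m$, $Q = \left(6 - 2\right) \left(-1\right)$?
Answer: $-664$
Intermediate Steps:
$S{\left(p \right)} = \left(-2 + p\right)^{2}$
$Q = -4$ ($Q = 4 \left(-1\right) = -4$)
$r{\left(m,h \right)} = -4 + m$
$\left(12 + 44\right) + \left(S{\left(6 \right)} + r{\left(4,Q \right)}\right) \left(-74 + 75\right) \left(-45\right) = \left(12 + 44\right) + \left(\left(-2 + 6\right)^{2} + \left(-4 + 4\right)\right) \left(-74 + 75\right) \left(-45\right) = 56 + \left(4^{2} + 0\right) 1 \left(-45\right) = 56 + \left(16 + 0\right) 1 \left(-45\right) = 56 + 16 \cdot 1 \left(-45\right) = 56 + 16 \left(-45\right) = 56 - 720 = -664$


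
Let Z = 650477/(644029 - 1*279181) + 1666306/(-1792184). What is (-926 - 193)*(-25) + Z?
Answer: 2286587987781935/81734343504 ≈ 27976.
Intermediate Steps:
Z = 69728257535/81734343504 (Z = 650477/(644029 - 279181) + 1666306*(-1/1792184) = 650477/364848 - 833153/896092 = 69728257535/81734343504 ≈ 0.85311)
(-926 - 193)*(-25) + Z = (-926 - 193)*(-25) + 69728257535/81734343504 = -1119*(-25) + 69728257535/81734343504 = 27975 + 69728257535/81734343504 = 2286587987781935/81734343504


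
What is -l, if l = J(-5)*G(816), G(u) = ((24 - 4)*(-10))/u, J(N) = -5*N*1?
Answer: 625/102 ≈ 6.1274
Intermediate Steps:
J(N) = -5*N
G(u) = -200/u (G(u) = (20*(-10))/u = -200/u)
l = -625/102 (l = (-5*(-5))*(-200/816) = 25*(-200*1/816) = 25*(-25/102) = -625/102 ≈ -6.1274)
-l = -1*(-625/102) = 625/102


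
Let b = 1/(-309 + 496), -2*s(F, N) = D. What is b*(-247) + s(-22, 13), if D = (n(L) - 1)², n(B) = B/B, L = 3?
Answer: -247/187 ≈ -1.3209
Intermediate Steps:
n(B) = 1
D = 0 (D = (1 - 1)² = 0² = 0)
s(F, N) = 0 (s(F, N) = -½*0 = 0)
b = 1/187 ≈ 0.0053476
b*(-247) + s(-22, 13) = (1/187)*(-247) + 0 = -247/187 + 0 = -247/187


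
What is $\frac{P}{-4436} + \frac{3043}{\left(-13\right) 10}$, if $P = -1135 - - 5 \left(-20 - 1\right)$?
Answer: $- \frac{3334387}{144170} \approx -23.128$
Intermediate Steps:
$P = -1240$ ($P = -1135 - \left(-5\right) \left(-21\right) = -1135 - 105 = -1240$)
$\frac{P}{-4436} + \frac{3043}{\left(-13\right) 10} = - \frac{1240}{-4436} + \frac{3043}{\left(-13\right) 10} = \left(-1240\right) \left(- \frac{1}{4436}\right) + \frac{3043}{-130} = \frac{310}{1109} + 3043 \left(- \frac{1}{130}\right) = \frac{310}{1109} - \frac{3043}{130} = - \frac{3334387}{144170}$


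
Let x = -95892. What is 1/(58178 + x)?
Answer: -1/37714 ≈ -2.6515e-5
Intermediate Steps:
1/(58178 + x) = 1/(58178 - 95892) = 1/(-37714) = -1/37714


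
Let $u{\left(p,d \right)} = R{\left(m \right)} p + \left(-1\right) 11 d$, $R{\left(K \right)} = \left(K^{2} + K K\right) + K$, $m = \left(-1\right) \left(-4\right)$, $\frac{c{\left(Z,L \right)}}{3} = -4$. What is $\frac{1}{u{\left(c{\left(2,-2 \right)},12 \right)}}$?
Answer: $- \frac{1}{564} \approx -0.0017731$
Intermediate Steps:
$c{\left(Z,L \right)} = -12$ ($c{\left(Z,L \right)} = 3 \left(-4\right) = -12$)
$m = 4$
$R{\left(K \right)} = K + 2 K^{2}$ ($R{\left(K \right)} = \left(K^{2} + K^{2}\right) + K = 2 K^{2} + K = K + 2 K^{2}$)
$u{\left(p,d \right)} = - 11 d + 36 p$ ($u{\left(p,d \right)} = 4 \left(1 + 2 \cdot 4\right) p + \left(-1\right) 11 d = 4 \left(1 + 8\right) p - 11 d = 4 \cdot 9 p - 11 d = 36 p - 11 d = - 11 d + 36 p$)
$\frac{1}{u{\left(c{\left(2,-2 \right)},12 \right)}} = \frac{1}{\left(-11\right) 12 + 36 \left(-12\right)} = \frac{1}{-132 - 432} = \frac{1}{-564} = - \frac{1}{564}$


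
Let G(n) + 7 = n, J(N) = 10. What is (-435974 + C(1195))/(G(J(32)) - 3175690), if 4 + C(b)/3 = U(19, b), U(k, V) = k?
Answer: 435929/3175687 ≈ 0.13727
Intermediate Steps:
C(b) = 45 (C(b) = -12 + 3*19 = -12 + 57 = 45)
G(n) = -7 + n
(-435974 + C(1195))/(G(J(32)) - 3175690) = (-435974 + 45)/((-7 + 10) - 3175690) = -435929/(3 - 3175690) = -435929/(-3175687) = -435929*(-1/3175687) = 435929/3175687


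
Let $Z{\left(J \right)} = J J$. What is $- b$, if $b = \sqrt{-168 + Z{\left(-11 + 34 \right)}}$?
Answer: $-19$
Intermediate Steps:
$Z{\left(J \right)} = J^{2}$
$b = 19$ ($b = \sqrt{-168 + \left(-11 + 34\right)^{2}} = \sqrt{-168 + 23^{2}} = \sqrt{-168 + 529} = \sqrt{361} = 19$)
$- b = \left(-1\right) 19 = -19$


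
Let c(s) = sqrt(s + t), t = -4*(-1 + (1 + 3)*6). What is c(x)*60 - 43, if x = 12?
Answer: -43 + 240*I*sqrt(5) ≈ -43.0 + 536.66*I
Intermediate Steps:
t = -92 (t = -4*(-1 + 4*6) = -4*(-1 + 24) = -4*23 = -92)
c(s) = sqrt(-92 + s) (c(s) = sqrt(s - 92) = sqrt(-92 + s))
c(x)*60 - 43 = sqrt(-92 + 12)*60 - 43 = sqrt(-80)*60 - 43 = (4*I*sqrt(5))*60 - 43 = 240*I*sqrt(5) - 43 = -43 + 240*I*sqrt(5)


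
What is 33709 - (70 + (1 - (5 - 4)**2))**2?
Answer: 28809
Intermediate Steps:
33709 - (70 + (1 - (5 - 4)**2))**2 = 33709 - (70 + (1 - 1*1**2))**2 = 33709 - (70 + (1 - 1*1))**2 = 33709 - (70 + (1 - 1))**2 = 33709 - (70 + 0)**2 = 33709 - 1*70**2 = 33709 - 1*4900 = 33709 - 4900 = 28809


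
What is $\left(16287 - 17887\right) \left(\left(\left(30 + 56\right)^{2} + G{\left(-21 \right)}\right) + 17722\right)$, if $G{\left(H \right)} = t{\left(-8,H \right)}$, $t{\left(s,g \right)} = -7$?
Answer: $-40177600$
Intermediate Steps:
$G{\left(H \right)} = -7$
$\left(16287 - 17887\right) \left(\left(\left(30 + 56\right)^{2} + G{\left(-21 \right)}\right) + 17722\right) = \left(16287 - 17887\right) \left(\left(\left(30 + 56\right)^{2} - 7\right) + 17722\right) = - 1600 \left(\left(86^{2} - 7\right) + 17722\right) = - 1600 \left(\left(7396 - 7\right) + 17722\right) = - 1600 \left(7389 + 17722\right) = \left(-1600\right) 25111 = -40177600$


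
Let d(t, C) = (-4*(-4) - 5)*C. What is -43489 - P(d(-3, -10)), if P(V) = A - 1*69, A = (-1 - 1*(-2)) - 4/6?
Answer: -130261/3 ≈ -43420.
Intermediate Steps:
A = 1/3 (A = (-1 + 2) + (1/6)*(-4) = 1 - 2/3 = 1/3 ≈ 0.33333)
d(t, C) = 11*C (d(t, C) = (16 - 5)*C = 11*C)
P(V) = -206/3 (P(V) = 1/3 - 1*69 = 1/3 - 69 = -206/3)
-43489 - P(d(-3, -10)) = -43489 - 1*(-206/3) = -43489 + 206/3 = -130261/3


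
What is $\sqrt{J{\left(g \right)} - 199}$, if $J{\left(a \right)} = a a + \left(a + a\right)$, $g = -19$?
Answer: $2 \sqrt{31} \approx 11.136$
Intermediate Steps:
$J{\left(a \right)} = a^{2} + 2 a$
$\sqrt{J{\left(g \right)} - 199} = \sqrt{- 19 \left(2 - 19\right) - 199} = \sqrt{\left(-19\right) \left(-17\right) - 199} = \sqrt{323 - 199} = \sqrt{124} = 2 \sqrt{31}$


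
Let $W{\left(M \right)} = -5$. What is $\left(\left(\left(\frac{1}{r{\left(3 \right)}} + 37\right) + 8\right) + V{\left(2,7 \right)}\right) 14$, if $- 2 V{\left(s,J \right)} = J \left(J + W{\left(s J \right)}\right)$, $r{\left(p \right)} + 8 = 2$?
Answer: $\frac{1589}{3} \approx 529.67$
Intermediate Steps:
$r{\left(p \right)} = -6$ ($r{\left(p \right)} = -8 + 2 = -6$)
$V{\left(s,J \right)} = - \frac{J \left(-5 + J\right)}{2}$ ($V{\left(s,J \right)} = - \frac{J \left(J - 5\right)}{2} = - \frac{J \left(-5 + J\right)}{2}$)
$\left(\left(\left(\frac{1}{r{\left(3 \right)}} + 37\right) + 8\right) + V{\left(2,7 \right)}\right) 14 = \left(\left(\left(\frac{1}{-6} + 37\right) + 8\right) + \frac{1}{2} \cdot 7 \left(5 - 7\right)\right) 14 = \left(\left(\left(- \frac{1}{6} + 37\right) + 8\right) + \frac{1}{2} \cdot 7 \left(5 - 7\right)\right) 14 = \left(\left(\frac{221}{6} + 8\right) + \frac{1}{2} \cdot 7 \left(-2\right)\right) 14 = \left(\frac{269}{6} - 7\right) 14 = \frac{227}{6} \cdot 14 = \frac{1589}{3}$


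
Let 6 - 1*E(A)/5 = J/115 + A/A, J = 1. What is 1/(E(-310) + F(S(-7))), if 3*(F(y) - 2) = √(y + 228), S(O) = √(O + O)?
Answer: 1/(620/23 + √(228 + I*√14)/3) ≈ 0.03126 - 4.04e-5*I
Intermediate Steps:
E(A) = 574/23 (E(A) = 30 - 5*(1/115 + A/A) = 30 - 5*(1*(1/115) + 1) = 30 - 5*(1/115 + 1) = 30 - 5*116/115 = 30 - 116/23 = 574/23)
S(O) = √2*√O (S(O) = √(2*O) = √2*√O)
F(y) = 2 + √(228 + y)/3 (F(y) = 2 + √(y + 228)/3 = 2 + √(228 + y)/3)
1/(E(-310) + F(S(-7))) = 1/(574/23 + (2 + √(228 + √2*√(-7))/3)) = 1/(574/23 + (2 + √(228 + √2*(I*√7))/3)) = 1/(574/23 + (2 + √(228 + I*√14)/3)) = 1/(620/23 + √(228 + I*√14)/3)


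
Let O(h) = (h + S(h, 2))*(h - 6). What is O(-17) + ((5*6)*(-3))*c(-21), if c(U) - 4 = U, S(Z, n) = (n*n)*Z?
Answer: 3485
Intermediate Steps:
S(Z, n) = Z*n² (S(Z, n) = n²*Z = Z*n²)
c(U) = 4 + U
O(h) = 5*h*(-6 + h) (O(h) = (h + h*2²)*(h - 6) = (h + h*4)*(-6 + h) = (h + 4*h)*(-6 + h) = (5*h)*(-6 + h) = 5*h*(-6 + h))
O(-17) + ((5*6)*(-3))*c(-21) = 5*(-17)*(-6 - 17) + ((5*6)*(-3))*(4 - 21) = 5*(-17)*(-23) + (30*(-3))*(-17) = 1955 - 90*(-17) = 1955 + 1530 = 3485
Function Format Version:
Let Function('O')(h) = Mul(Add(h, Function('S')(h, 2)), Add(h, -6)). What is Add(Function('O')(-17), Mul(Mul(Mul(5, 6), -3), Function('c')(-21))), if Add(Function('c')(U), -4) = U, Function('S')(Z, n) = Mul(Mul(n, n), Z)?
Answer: 3485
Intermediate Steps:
Function('S')(Z, n) = Mul(Z, Pow(n, 2)) (Function('S')(Z, n) = Mul(Pow(n, 2), Z) = Mul(Z, Pow(n, 2)))
Function('c')(U) = Add(4, U)
Function('O')(h) = Mul(5, h, Add(-6, h)) (Function('O')(h) = Mul(Add(h, Mul(h, Pow(2, 2))), Add(h, -6)) = Mul(Add(h, Mul(h, 4)), Add(-6, h)) = Mul(Add(h, Mul(4, h)), Add(-6, h)) = Mul(Mul(5, h), Add(-6, h)) = Mul(5, h, Add(-6, h)))
Add(Function('O')(-17), Mul(Mul(Mul(5, 6), -3), Function('c')(-21))) = Add(Mul(5, -17, Add(-6, -17)), Mul(Mul(Mul(5, 6), -3), Add(4, -21))) = Add(Mul(5, -17, -23), Mul(Mul(30, -3), -17)) = Add(1955, Mul(-90, -17)) = Add(1955, 1530) = 3485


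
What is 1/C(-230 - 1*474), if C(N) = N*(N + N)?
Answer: 1/991232 ≈ 1.0088e-6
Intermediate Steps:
C(N) = 2*N² (C(N) = N*(2*N) = 2*N²)
1/C(-230 - 1*474) = 1/(2*(-230 - 1*474)²) = 1/(2*(-230 - 474)²) = 1/(2*(-704)²) = 1/(2*495616) = 1/991232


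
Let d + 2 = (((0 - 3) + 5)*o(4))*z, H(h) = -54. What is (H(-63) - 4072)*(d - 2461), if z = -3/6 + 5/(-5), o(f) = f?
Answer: 10211850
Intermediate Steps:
z = -3/2 (z = -3*⅙ + 5*(-⅕) = -½ - 1 = -3/2 ≈ -1.5000)
d = -14 (d = -2 + (((0 - 3) + 5)*4)*(-3/2) = -2 + ((-3 + 5)*4)*(-3/2) = -2 + (2*4)*(-3/2) = -2 + 8*(-3/2) = -2 - 12 = -14)
(H(-63) - 4072)*(d - 2461) = (-54 - 4072)*(-14 - 2461) = -4126*(-2475) = 10211850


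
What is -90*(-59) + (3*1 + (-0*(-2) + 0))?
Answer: 5313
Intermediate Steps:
-90*(-59) + (3*1 + (-0*(-2) + 0)) = 5310 + (3 + (-2*0 + 0)) = 5310 + (3 + (0 + 0)) = 5310 + (3 + 0) = 5310 + 3 = 5313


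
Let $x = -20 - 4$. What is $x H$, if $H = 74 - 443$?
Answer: $8856$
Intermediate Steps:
$H = -369$
$x = -24$ ($x = -20 - 4 = -24$)
$x H = \left(-24\right) \left(-369\right) = 8856$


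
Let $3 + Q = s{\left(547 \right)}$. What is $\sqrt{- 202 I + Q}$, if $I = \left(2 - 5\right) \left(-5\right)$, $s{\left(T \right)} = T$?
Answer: $i \sqrt{2486} \approx 49.86 i$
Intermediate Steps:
$Q = 544$ ($Q = -3 + 547 = 544$)
$I = 15$ ($I = \left(2 - 5\right) \left(-5\right) = \left(-3\right) \left(-5\right) = 15$)
$\sqrt{- 202 I + Q} = \sqrt{\left(-202\right) 15 + 544} = \sqrt{-3030 + 544} = \sqrt{-2486} = i \sqrt{2486}$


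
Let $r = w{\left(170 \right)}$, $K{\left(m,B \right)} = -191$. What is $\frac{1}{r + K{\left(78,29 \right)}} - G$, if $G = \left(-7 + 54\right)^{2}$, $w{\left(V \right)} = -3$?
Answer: $- \frac{428547}{194} \approx -2209.0$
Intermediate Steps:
$r = -3$
$G = 2209$ ($G = 47^{2} = 2209$)
$\frac{1}{r + K{\left(78,29 \right)}} - G = \frac{1}{-3 - 191} - 2209 = \frac{1}{-194} - 2209 = - \frac{1}{194} - 2209 = - \frac{428547}{194}$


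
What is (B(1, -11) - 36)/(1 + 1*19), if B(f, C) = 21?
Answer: -¾ ≈ -0.75000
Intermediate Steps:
(B(1, -11) - 36)/(1 + 1*19) = (21 - 36)/(1 + 1*19) = -15/(1 + 19) = -15/20 = -15*1/20 = -¾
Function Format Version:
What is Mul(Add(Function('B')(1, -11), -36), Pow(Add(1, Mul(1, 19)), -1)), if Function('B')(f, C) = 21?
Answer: Rational(-3, 4) ≈ -0.75000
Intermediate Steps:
Mul(Add(Function('B')(1, -11), -36), Pow(Add(1, Mul(1, 19)), -1)) = Mul(Add(21, -36), Pow(Add(1, Mul(1, 19)), -1)) = Mul(-15, Pow(Add(1, 19), -1)) = Mul(-15, Pow(20, -1)) = Mul(-15, Rational(1, 20)) = Rational(-3, 4)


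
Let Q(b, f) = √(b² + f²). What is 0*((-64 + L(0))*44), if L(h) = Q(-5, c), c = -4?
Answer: 0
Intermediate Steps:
L(h) = √41 (L(h) = √((-5)² + (-4)²) = √(25 + 16) = √41)
0*((-64 + L(0))*44) = 0*((-64 + √41)*44) = 0*(-2816 + 44*√41) = 0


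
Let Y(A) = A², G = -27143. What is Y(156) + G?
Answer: -2807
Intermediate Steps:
Y(156) + G = 156² - 27143 = 24336 - 27143 = -2807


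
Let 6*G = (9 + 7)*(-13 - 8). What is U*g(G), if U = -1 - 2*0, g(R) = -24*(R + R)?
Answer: -2688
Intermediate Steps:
G = -56 (G = ((9 + 7)*(-13 - 8))/6 = (16*(-21))/6 = (⅙)*(-336) = -56)
g(R) = -48*R
U = -1 (U = -1 + 0 = -1)
U*g(G) = -(-48)*(-56) = -1*2688 = -2688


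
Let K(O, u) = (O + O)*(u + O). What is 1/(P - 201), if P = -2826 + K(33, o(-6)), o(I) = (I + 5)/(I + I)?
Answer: -2/1687 ≈ -0.0011855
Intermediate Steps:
o(I) = (5 + I)/(2*I) (o(I) = (5 + I)/((2*I)) = (5 + I)*(1/(2*I)) = (5 + I)/(2*I))
K(O, u) = 2*O*(O + u) (K(O, u) = (2*O)*(O + u) = 2*O*(O + u))
P = -1285/2 (P = -2826 + 2*33*(33 + (1/2)*(5 - 6)/(-6)) = -2826 + 2*33*(33 + (1/2)*(-1/6)*(-1)) = -2826 + 2*33*(33 + 1/12) = -2826 + 2*33*(397/12) = -2826 + 4367/2 = -1285/2 ≈ -642.50)
1/(P - 201) = 1/(-1285/2 - 201) = 1/(-1687/2) = -2/1687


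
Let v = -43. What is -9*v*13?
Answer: 5031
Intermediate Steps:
-9*v*13 = -9*(-43)*13 = 387*13 = 5031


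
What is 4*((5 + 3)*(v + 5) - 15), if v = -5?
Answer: -60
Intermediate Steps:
4*((5 + 3)*(v + 5) - 15) = 4*((5 + 3)*(-5 + 5) - 15) = 4*(8*0 - 15) = 4*(0 - 15) = 4*(-15) = -60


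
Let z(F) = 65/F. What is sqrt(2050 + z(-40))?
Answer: sqrt(32774)/4 ≈ 45.259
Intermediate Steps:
sqrt(2050 + z(-40)) = sqrt(2050 + 65/(-40)) = sqrt(2050 + 65*(-1/40)) = sqrt(2050 - 13/8) = sqrt(16387/8) = sqrt(32774)/4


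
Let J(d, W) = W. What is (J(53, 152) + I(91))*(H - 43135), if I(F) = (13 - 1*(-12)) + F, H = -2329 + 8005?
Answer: -10039012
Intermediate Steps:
H = 5676
I(F) = 25 + F (I(F) = (13 + 12) + F = 25 + F)
(J(53, 152) + I(91))*(H - 43135) = (152 + (25 + 91))*(5676 - 43135) = (152 + 116)*(-37459) = 268*(-37459) = -10039012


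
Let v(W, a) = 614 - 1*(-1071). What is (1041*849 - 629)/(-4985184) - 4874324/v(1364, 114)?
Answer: -6075222543479/2100008760 ≈ -2892.9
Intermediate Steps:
v(W, a) = 1685 (v(W, a) = 614 + 1071 = 1685)
(1041*849 - 629)/(-4985184) - 4874324/v(1364, 114) = (1041*849 - 629)/(-4985184) - 4874324/1685 = (883809 - 629)*(-1/4985184) - 4874324*1/1685 = 883180*(-1/4985184) - 4874324/1685 = -220795/1246296 - 4874324/1685 = -6075222543479/2100008760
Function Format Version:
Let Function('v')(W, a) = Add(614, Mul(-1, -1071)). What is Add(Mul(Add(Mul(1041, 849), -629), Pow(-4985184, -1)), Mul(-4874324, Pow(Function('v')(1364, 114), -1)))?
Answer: Rational(-6075222543479, 2100008760) ≈ -2892.9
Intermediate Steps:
Function('v')(W, a) = 1685 (Function('v')(W, a) = Add(614, 1071) = 1685)
Add(Mul(Add(Mul(1041, 849), -629), Pow(-4985184, -1)), Mul(-4874324, Pow(Function('v')(1364, 114), -1))) = Add(Mul(Add(Mul(1041, 849), -629), Pow(-4985184, -1)), Mul(-4874324, Pow(1685, -1))) = Add(Mul(Add(883809, -629), Rational(-1, 4985184)), Mul(-4874324, Rational(1, 1685))) = Add(Mul(883180, Rational(-1, 4985184)), Rational(-4874324, 1685)) = Add(Rational(-220795, 1246296), Rational(-4874324, 1685)) = Rational(-6075222543479, 2100008760)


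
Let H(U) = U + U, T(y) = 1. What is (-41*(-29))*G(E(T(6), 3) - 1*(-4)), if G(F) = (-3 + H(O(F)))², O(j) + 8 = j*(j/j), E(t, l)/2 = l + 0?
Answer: 1189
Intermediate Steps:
E(t, l) = 2*l (E(t, l) = 2*(l + 0) = 2*l)
O(j) = -8 + j (O(j) = -8 + j*(j/j) = -8 + j*1 = -8 + j)
H(U) = 2*U
G(F) = (-19 + 2*F)² (G(F) = (-3 + 2*(-8 + F))² = (-3 + (-16 + 2*F))² = (-19 + 2*F)²)
(-41*(-29))*G(E(T(6), 3) - 1*(-4)) = (-41*(-29))*(-19 + 2*(2*3 - 1*(-4)))² = 1189*(-19 + 2*(6 + 4))² = 1189*(-19 + 2*10)² = 1189*(-19 + 20)² = 1189*1² = 1189*1 = 1189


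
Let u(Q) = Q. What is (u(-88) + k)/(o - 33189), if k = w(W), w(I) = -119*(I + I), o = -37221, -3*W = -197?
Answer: 4715/21123 ≈ 0.22322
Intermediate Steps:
W = 197/3 (W = -⅓*(-197) = 197/3 ≈ 65.667)
w(I) = -238*I
k = -46886/3 (k = -238*197/3 = -46886/3 ≈ -15629.)
(u(-88) + k)/(o - 33189) = (-88 - 46886/3)/(-37221 - 33189) = -47150/3/(-70410) = -47150/3*(-1/70410) = 4715/21123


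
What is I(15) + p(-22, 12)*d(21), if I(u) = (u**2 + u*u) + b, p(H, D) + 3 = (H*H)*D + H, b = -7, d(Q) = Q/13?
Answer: 127202/13 ≈ 9784.8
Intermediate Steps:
d(Q) = Q/13 (d(Q) = Q*(1/13) = Q/13)
p(H, D) = -3 + H + D*H**2 (p(H, D) = -3 + ((H*H)*D + H) = -3 + (H**2*D + H) = -3 + (D*H**2 + H) = -3 + (H + D*H**2) = -3 + H + D*H**2)
I(u) = -7 + 2*u**2 (I(u) = (u**2 + u*u) - 7 = (u**2 + u**2) - 7 = 2*u**2 - 7 = -7 + 2*u**2)
I(15) + p(-22, 12)*d(21) = (-7 + 2*15**2) + (-3 - 22 + 12*(-22)**2)*((1/13)*21) = (-7 + 2*225) + (-3 - 22 + 12*484)*(21/13) = (-7 + 450) + (-3 - 22 + 5808)*(21/13) = 443 + 5783*(21/13) = 443 + 121443/13 = 127202/13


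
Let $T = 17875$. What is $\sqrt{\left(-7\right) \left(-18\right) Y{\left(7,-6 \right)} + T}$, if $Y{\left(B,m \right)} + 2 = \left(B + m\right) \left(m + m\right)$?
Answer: $\sqrt{16111} \approx 126.93$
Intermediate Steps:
$Y{\left(B,m \right)} = -2 + 2 m \left(B + m\right)$ ($Y{\left(B,m \right)} = -2 + \left(B + m\right) \left(m + m\right) = -2 + \left(B + m\right) 2 m = -2 + 2 m \left(B + m\right)$)
$\sqrt{\left(-7\right) \left(-18\right) Y{\left(7,-6 \right)} + T} = \sqrt{\left(-7\right) \left(-18\right) \left(-2 + 2 \left(-6\right)^{2} + 2 \cdot 7 \left(-6\right)\right) + 17875} = \sqrt{126 \left(-2 + 2 \cdot 36 - 84\right) + 17875} = \sqrt{126 \left(-2 + 72 - 84\right) + 17875} = \sqrt{126 \left(-14\right) + 17875} = \sqrt{-1764 + 17875} = \sqrt{16111}$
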